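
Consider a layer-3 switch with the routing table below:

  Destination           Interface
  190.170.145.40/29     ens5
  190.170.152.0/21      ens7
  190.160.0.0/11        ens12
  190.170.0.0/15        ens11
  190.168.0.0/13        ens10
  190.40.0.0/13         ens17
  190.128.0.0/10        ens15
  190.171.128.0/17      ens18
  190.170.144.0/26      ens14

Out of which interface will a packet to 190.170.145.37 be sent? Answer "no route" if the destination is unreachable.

Routes whose prefix contains 190.170.145.37:
  190.128.0.0/10 (190.128.0.0 - 190.191.255.255) -> ens15
  190.160.0.0/11 (190.160.0.0 - 190.191.255.255) -> ens12
  190.168.0.0/13 (190.168.0.0 - 190.175.255.255) -> ens10
  190.170.0.0/15 (190.170.0.0 - 190.171.255.255) -> ens11
More-specific entries that do NOT match:
  190.170.145.40/29 (190.170.145.40 - 190.170.145.47) does not contain 190.170.145.37
  190.170.144.0/26 (190.170.144.0 - 190.170.144.63) does not contain 190.170.145.37
  190.170.152.0/21 (190.170.152.0 - 190.170.159.255) does not contain 190.170.145.37
  190.171.128.0/17 (190.171.128.0 - 190.171.255.255) does not contain 190.170.145.37
Longest matching prefix is /15 -> interface ens11.

ens11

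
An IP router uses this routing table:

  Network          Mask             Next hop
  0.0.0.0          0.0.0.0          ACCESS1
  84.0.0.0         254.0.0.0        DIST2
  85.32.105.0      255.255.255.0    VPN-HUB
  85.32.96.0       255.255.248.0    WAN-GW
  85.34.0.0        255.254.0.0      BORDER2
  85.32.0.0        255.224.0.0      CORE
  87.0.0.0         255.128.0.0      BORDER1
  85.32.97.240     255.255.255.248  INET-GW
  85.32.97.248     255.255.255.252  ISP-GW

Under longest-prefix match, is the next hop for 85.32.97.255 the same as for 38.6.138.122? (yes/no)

no

85.32.97.255: longest match 85.32.96.0/21 -> WAN-GW
38.6.138.122: longest match 0.0.0.0/0 -> ACCESS1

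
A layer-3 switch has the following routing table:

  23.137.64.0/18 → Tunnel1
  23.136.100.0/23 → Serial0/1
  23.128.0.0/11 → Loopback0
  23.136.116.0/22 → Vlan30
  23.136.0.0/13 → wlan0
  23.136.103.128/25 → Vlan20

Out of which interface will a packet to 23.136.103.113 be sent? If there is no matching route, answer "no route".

wlan0

Routes whose prefix contains 23.136.103.113:
  23.128.0.0/11 (23.128.0.0 - 23.159.255.255) -> Loopback0
  23.136.0.0/13 (23.136.0.0 - 23.143.255.255) -> wlan0
More-specific entries that do NOT match:
  23.136.103.128/25 (23.136.103.128 - 23.136.103.255) does not contain 23.136.103.113
  23.136.100.0/23 (23.136.100.0 - 23.136.101.255) does not contain 23.136.103.113
  23.136.116.0/22 (23.136.116.0 - 23.136.119.255) does not contain 23.136.103.113
  23.137.64.0/18 (23.137.64.0 - 23.137.127.255) does not contain 23.136.103.113
Longest matching prefix is /13 -> interface wlan0.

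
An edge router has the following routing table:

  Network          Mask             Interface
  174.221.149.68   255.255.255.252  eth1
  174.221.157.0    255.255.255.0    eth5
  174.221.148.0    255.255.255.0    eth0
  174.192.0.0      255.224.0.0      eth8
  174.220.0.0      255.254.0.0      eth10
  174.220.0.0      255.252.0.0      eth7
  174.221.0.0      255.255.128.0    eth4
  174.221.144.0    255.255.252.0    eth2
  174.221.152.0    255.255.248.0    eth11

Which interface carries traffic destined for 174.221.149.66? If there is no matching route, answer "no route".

eth10

Routes whose prefix contains 174.221.149.66:
  174.192.0.0/11 (174.192.0.0 - 174.223.255.255) -> eth8
  174.220.0.0/14 (174.220.0.0 - 174.223.255.255) -> eth7
  174.220.0.0/15 (174.220.0.0 - 174.221.255.255) -> eth10
More-specific entries that do NOT match:
  174.221.149.68/30 (174.221.149.68 - 174.221.149.71) does not contain 174.221.149.66
  174.221.157.0/24 (174.221.157.0 - 174.221.157.255) does not contain 174.221.149.66
  174.221.148.0/24 (174.221.148.0 - 174.221.148.255) does not contain 174.221.149.66
  174.221.144.0/22 (174.221.144.0 - 174.221.147.255) does not contain 174.221.149.66
  174.221.152.0/21 (174.221.152.0 - 174.221.159.255) does not contain 174.221.149.66
  174.221.0.0/17 (174.221.0.0 - 174.221.127.255) does not contain 174.221.149.66
Longest matching prefix is /15 -> interface eth10.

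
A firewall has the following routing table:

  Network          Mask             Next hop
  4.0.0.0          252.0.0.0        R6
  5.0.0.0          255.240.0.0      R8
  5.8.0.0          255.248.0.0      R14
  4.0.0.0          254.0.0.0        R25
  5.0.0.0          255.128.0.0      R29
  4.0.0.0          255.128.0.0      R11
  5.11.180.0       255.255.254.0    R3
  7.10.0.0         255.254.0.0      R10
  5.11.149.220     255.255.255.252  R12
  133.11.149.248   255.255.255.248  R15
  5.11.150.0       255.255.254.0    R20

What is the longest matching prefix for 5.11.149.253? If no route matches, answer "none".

Entries matching 5.11.149.253:
  4.0.0.0/6 (4.0.0.0 - 7.255.255.255)
  4.0.0.0/7 (4.0.0.0 - 5.255.255.255)
  5.0.0.0/9 (5.0.0.0 - 5.127.255.255)
  5.0.0.0/12 (5.0.0.0 - 5.15.255.255)
  5.8.0.0/13 (5.8.0.0 - 5.15.255.255)
Most specific is 5.8.0.0/13.

5.8.0.0/13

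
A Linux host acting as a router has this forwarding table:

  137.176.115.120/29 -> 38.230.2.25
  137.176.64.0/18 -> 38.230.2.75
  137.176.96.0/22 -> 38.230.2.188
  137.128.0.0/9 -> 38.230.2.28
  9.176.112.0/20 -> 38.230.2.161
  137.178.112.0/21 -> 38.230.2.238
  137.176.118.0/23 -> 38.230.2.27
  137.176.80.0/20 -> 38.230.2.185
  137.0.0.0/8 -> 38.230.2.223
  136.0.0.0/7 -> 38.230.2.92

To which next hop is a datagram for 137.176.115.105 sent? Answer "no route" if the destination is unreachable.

Routes whose prefix contains 137.176.115.105:
  136.0.0.0/7 (136.0.0.0 - 137.255.255.255) -> 38.230.2.92
  137.0.0.0/8 (137.0.0.0 - 137.255.255.255) -> 38.230.2.223
  137.128.0.0/9 (137.128.0.0 - 137.255.255.255) -> 38.230.2.28
  137.176.64.0/18 (137.176.64.0 - 137.176.127.255) -> 38.230.2.75
More-specific entries that do NOT match:
  137.176.115.120/29 (137.176.115.120 - 137.176.115.127) does not contain 137.176.115.105
  137.176.118.0/23 (137.176.118.0 - 137.176.119.255) does not contain 137.176.115.105
  137.176.96.0/22 (137.176.96.0 - 137.176.99.255) does not contain 137.176.115.105
  137.178.112.0/21 (137.178.112.0 - 137.178.119.255) does not contain 137.176.115.105
  9.176.112.0/20 (9.176.112.0 - 9.176.127.255) does not contain 137.176.115.105
  137.176.80.0/20 (137.176.80.0 - 137.176.95.255) does not contain 137.176.115.105
Longest matching prefix is /18 -> next hop 38.230.2.75.

38.230.2.75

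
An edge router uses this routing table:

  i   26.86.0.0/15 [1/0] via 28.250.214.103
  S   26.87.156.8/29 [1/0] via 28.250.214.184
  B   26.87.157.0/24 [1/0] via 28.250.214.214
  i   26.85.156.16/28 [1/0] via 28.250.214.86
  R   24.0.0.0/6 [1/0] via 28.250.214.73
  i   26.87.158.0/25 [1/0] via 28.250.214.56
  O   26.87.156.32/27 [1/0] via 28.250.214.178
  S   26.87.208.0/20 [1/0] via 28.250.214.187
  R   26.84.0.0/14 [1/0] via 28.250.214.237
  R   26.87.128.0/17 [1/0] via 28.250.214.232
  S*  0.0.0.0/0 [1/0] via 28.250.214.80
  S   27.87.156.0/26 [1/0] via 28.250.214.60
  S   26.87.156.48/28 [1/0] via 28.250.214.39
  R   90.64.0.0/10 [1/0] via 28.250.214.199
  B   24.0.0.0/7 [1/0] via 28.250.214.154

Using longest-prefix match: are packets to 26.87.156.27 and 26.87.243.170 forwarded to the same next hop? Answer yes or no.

26.87.156.27: longest match 26.87.128.0/17 -> 28.250.214.232
26.87.243.170: longest match 26.87.128.0/17 -> 28.250.214.232

yes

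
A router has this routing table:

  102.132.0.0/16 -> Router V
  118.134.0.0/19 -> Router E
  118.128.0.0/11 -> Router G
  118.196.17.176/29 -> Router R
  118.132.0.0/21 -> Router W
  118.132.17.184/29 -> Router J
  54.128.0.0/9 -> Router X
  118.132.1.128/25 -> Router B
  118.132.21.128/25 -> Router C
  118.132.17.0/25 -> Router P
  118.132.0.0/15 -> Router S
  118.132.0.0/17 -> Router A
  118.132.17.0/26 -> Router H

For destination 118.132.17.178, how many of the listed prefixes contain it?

3

Prefixes containing 118.132.17.178:
  118.128.0.0/11 (118.128.0.0 - 118.159.255.255)
  118.132.0.0/15 (118.132.0.0 - 118.133.255.255)
  118.132.0.0/17 (118.132.0.0 - 118.132.127.255)
Total matching entries: 3.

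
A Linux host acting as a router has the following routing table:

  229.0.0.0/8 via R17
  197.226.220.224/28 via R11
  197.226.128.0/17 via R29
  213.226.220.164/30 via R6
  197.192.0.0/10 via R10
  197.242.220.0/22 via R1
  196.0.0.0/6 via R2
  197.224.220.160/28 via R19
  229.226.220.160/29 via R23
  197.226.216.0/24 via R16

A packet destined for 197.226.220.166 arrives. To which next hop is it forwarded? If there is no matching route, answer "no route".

Routes whose prefix contains 197.226.220.166:
  196.0.0.0/6 (196.0.0.0 - 199.255.255.255) -> R2
  197.192.0.0/10 (197.192.0.0 - 197.255.255.255) -> R10
  197.226.128.0/17 (197.226.128.0 - 197.226.255.255) -> R29
More-specific entries that do NOT match:
  213.226.220.164/30 (213.226.220.164 - 213.226.220.167) does not contain 197.226.220.166
  229.226.220.160/29 (229.226.220.160 - 229.226.220.167) does not contain 197.226.220.166
  197.226.220.224/28 (197.226.220.224 - 197.226.220.239) does not contain 197.226.220.166
  197.224.220.160/28 (197.224.220.160 - 197.224.220.175) does not contain 197.226.220.166
  197.226.216.0/24 (197.226.216.0 - 197.226.216.255) does not contain 197.226.220.166
  197.242.220.0/22 (197.242.220.0 - 197.242.223.255) does not contain 197.226.220.166
Longest matching prefix is /17 -> next hop R29.

R29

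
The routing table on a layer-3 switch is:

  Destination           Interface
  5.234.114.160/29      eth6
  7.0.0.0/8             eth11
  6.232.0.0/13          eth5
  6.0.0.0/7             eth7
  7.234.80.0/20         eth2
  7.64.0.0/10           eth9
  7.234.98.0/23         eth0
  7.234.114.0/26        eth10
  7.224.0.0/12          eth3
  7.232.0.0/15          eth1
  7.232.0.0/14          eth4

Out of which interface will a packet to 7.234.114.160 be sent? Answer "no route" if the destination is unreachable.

Routes whose prefix contains 7.234.114.160:
  6.0.0.0/7 (6.0.0.0 - 7.255.255.255) -> eth7
  7.0.0.0/8 (7.0.0.0 - 7.255.255.255) -> eth11
  7.224.0.0/12 (7.224.0.0 - 7.239.255.255) -> eth3
  7.232.0.0/14 (7.232.0.0 - 7.235.255.255) -> eth4
More-specific entries that do NOT match:
  5.234.114.160/29 (5.234.114.160 - 5.234.114.167) does not contain 7.234.114.160
  7.234.114.0/26 (7.234.114.0 - 7.234.114.63) does not contain 7.234.114.160
  7.234.98.0/23 (7.234.98.0 - 7.234.99.255) does not contain 7.234.114.160
  7.234.80.0/20 (7.234.80.0 - 7.234.95.255) does not contain 7.234.114.160
  7.232.0.0/15 (7.232.0.0 - 7.233.255.255) does not contain 7.234.114.160
Longest matching prefix is /14 -> interface eth4.

eth4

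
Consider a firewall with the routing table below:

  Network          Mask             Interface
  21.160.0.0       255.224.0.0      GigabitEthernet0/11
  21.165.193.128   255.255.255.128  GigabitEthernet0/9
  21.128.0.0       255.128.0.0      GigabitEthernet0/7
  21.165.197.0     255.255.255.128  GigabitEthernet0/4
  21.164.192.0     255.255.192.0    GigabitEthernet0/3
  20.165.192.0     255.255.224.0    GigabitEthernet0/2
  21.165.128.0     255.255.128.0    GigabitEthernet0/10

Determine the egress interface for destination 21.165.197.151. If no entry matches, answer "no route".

GigabitEthernet0/10

Routes whose prefix contains 21.165.197.151:
  21.128.0.0/9 (21.128.0.0 - 21.255.255.255) -> GigabitEthernet0/7
  21.160.0.0/11 (21.160.0.0 - 21.191.255.255) -> GigabitEthernet0/11
  21.165.128.0/17 (21.165.128.0 - 21.165.255.255) -> GigabitEthernet0/10
More-specific entries that do NOT match:
  21.165.193.128/25 (21.165.193.128 - 21.165.193.255) does not contain 21.165.197.151
  21.165.197.0/25 (21.165.197.0 - 21.165.197.127) does not contain 21.165.197.151
  20.165.192.0/19 (20.165.192.0 - 20.165.223.255) does not contain 21.165.197.151
  21.164.192.0/18 (21.164.192.0 - 21.164.255.255) does not contain 21.165.197.151
Longest matching prefix is /17 -> interface GigabitEthernet0/10.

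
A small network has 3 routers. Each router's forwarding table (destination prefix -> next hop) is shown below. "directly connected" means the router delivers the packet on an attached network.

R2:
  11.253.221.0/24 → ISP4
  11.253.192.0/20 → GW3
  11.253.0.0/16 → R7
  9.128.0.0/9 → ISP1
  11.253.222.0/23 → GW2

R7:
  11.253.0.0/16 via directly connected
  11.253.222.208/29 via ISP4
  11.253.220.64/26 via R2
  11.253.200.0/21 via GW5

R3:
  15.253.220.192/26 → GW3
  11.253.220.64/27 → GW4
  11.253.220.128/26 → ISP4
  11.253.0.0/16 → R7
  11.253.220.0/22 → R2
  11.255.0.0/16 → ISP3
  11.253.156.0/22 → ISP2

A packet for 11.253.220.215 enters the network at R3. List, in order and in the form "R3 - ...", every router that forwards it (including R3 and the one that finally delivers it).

At R3: longest match for 11.253.220.215 is 11.253.220.0/22 -> R2
At R2: longest match for 11.253.220.215 is 11.253.0.0/16 -> R7
At R7: longest match for 11.253.220.215 is 11.253.0.0/16 -> directly connected

R3 - R2 - R7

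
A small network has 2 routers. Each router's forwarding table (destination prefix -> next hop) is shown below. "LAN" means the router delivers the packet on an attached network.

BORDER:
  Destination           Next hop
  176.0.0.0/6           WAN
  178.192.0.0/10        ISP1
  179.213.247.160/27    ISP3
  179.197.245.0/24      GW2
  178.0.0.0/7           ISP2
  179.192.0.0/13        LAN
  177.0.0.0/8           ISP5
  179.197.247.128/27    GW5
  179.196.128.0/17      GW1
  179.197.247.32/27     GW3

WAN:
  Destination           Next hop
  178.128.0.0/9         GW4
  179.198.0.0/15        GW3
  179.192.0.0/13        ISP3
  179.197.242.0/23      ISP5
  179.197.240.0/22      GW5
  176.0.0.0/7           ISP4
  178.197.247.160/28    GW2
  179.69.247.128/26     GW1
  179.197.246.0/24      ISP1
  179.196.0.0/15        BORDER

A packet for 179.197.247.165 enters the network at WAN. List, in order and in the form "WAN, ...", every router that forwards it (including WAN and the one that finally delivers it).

WAN, BORDER

At WAN: longest match for 179.197.247.165 is 179.196.0.0/15 -> BORDER
At BORDER: longest match for 179.197.247.165 is 179.192.0.0/13 -> LAN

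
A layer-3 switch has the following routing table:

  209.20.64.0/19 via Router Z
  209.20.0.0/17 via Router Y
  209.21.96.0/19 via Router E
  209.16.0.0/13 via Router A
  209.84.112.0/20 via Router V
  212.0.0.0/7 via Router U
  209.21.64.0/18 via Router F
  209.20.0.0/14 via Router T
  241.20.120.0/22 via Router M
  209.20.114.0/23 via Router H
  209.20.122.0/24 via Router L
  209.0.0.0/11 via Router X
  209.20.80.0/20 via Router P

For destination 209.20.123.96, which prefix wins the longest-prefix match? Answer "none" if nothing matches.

Entries matching 209.20.123.96:
  209.0.0.0/11 (209.0.0.0 - 209.31.255.255)
  209.16.0.0/13 (209.16.0.0 - 209.23.255.255)
  209.20.0.0/14 (209.20.0.0 - 209.23.255.255)
  209.20.0.0/17 (209.20.0.0 - 209.20.127.255)
Most specific is 209.20.0.0/17.

209.20.0.0/17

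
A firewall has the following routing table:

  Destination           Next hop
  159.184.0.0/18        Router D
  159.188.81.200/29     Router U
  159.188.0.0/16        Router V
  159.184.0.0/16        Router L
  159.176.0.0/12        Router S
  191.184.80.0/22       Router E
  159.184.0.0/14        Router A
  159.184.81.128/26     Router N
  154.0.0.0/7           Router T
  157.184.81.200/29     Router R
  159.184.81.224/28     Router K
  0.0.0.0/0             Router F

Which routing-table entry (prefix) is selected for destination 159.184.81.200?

159.184.0.0/16

Entries matching 159.184.81.200:
  0.0.0.0/0 (default, matches everything)
  159.176.0.0/12 (159.176.0.0 - 159.191.255.255)
  159.184.0.0/14 (159.184.0.0 - 159.187.255.255)
  159.184.0.0/16 (159.184.0.0 - 159.184.255.255)
Most specific is 159.184.0.0/16.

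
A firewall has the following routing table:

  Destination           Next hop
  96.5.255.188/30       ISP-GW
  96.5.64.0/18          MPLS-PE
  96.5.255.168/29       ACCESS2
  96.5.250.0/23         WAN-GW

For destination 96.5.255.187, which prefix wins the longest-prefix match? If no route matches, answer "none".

none

96.5.255.187 is outside every listed prefix and there is no default route.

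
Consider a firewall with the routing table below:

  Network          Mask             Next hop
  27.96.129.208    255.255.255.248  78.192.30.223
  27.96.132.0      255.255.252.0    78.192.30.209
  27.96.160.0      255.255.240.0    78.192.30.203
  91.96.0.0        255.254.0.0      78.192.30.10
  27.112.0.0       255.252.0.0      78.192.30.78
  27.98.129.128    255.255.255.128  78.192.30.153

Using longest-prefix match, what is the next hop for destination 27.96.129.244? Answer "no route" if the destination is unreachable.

no route

No entry's prefix contains 27.96.129.244; there is no default route.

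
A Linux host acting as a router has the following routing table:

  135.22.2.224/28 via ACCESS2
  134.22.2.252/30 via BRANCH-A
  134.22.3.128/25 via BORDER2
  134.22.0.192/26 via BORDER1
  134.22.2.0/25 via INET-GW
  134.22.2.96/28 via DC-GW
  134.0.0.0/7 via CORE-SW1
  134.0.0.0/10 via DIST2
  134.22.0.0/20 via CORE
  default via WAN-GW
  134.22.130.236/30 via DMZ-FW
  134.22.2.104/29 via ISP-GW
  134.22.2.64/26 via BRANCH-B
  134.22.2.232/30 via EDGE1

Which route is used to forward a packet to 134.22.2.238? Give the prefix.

134.22.0.0/20

Entries matching 134.22.2.238:
  0.0.0.0/0 (default, matches everything)
  134.0.0.0/7 (134.0.0.0 - 135.255.255.255)
  134.0.0.0/10 (134.0.0.0 - 134.63.255.255)
  134.22.0.0/20 (134.22.0.0 - 134.22.15.255)
Most specific is 134.22.0.0/20.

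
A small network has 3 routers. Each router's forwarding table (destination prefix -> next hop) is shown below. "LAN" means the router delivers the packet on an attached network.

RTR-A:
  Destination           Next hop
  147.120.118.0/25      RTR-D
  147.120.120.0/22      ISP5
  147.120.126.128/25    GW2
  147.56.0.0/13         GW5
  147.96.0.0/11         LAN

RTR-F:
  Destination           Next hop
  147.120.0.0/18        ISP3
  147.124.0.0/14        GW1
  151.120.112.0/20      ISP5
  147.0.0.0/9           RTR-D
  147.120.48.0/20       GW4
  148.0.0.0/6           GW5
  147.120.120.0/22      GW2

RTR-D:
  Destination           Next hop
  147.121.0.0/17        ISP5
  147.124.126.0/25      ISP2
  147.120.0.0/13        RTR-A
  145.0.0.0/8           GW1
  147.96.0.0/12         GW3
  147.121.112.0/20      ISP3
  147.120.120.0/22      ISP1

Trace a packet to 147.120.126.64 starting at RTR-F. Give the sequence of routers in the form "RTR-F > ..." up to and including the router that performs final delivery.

At RTR-F: longest match for 147.120.126.64 is 147.0.0.0/9 -> RTR-D
At RTR-D: longest match for 147.120.126.64 is 147.120.0.0/13 -> RTR-A
At RTR-A: longest match for 147.120.126.64 is 147.96.0.0/11 -> LAN

RTR-F > RTR-D > RTR-A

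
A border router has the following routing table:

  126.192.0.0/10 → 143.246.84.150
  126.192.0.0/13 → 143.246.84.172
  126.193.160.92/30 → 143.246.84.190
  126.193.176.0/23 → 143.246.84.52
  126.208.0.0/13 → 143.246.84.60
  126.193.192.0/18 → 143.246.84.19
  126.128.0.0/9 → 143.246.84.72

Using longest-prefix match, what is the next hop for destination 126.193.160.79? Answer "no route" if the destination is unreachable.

143.246.84.172

Routes whose prefix contains 126.193.160.79:
  126.128.0.0/9 (126.128.0.0 - 126.255.255.255) -> 143.246.84.72
  126.192.0.0/10 (126.192.0.0 - 126.255.255.255) -> 143.246.84.150
  126.192.0.0/13 (126.192.0.0 - 126.199.255.255) -> 143.246.84.172
More-specific entries that do NOT match:
  126.193.160.92/30 (126.193.160.92 - 126.193.160.95) does not contain 126.193.160.79
  126.193.176.0/23 (126.193.176.0 - 126.193.177.255) does not contain 126.193.160.79
  126.193.192.0/18 (126.193.192.0 - 126.193.255.255) does not contain 126.193.160.79
Longest matching prefix is /13 -> next hop 143.246.84.172.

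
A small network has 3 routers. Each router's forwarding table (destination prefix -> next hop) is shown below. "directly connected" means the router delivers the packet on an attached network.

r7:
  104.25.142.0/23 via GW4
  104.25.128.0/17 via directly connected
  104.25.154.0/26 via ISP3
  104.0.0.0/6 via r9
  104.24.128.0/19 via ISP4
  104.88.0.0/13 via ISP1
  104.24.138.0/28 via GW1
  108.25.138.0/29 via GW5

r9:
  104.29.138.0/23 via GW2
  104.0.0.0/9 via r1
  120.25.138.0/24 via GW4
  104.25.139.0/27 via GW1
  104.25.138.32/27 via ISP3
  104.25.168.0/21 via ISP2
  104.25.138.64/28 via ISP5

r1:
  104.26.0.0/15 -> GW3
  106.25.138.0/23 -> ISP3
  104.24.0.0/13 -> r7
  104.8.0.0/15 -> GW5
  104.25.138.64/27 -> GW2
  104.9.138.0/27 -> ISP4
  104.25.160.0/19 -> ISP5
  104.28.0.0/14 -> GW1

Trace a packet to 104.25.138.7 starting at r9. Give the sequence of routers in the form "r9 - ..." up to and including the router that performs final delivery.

r9 - r1 - r7

At r9: longest match for 104.25.138.7 is 104.0.0.0/9 -> r1
At r1: longest match for 104.25.138.7 is 104.24.0.0/13 -> r7
At r7: longest match for 104.25.138.7 is 104.25.128.0/17 -> directly connected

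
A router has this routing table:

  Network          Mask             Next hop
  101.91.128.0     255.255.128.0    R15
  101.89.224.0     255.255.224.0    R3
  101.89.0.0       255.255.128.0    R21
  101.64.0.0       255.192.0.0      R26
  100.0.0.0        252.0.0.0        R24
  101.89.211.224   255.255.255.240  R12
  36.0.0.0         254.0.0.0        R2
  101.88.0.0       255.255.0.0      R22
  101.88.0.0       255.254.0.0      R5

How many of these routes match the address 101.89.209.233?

Prefixes containing 101.89.209.233:
  100.0.0.0/6 (100.0.0.0 - 103.255.255.255)
  101.64.0.0/10 (101.64.0.0 - 101.127.255.255)
  101.88.0.0/15 (101.88.0.0 - 101.89.255.255)
Total matching entries: 3.

3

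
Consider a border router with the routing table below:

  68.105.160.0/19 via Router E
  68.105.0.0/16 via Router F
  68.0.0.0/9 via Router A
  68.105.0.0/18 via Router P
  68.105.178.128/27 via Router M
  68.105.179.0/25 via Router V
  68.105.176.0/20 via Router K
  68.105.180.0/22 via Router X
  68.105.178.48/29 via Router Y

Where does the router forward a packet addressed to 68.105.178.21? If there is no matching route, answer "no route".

Router K

Routes whose prefix contains 68.105.178.21:
  68.0.0.0/9 (68.0.0.0 - 68.127.255.255) -> Router A
  68.105.0.0/16 (68.105.0.0 - 68.105.255.255) -> Router F
  68.105.160.0/19 (68.105.160.0 - 68.105.191.255) -> Router E
  68.105.176.0/20 (68.105.176.0 - 68.105.191.255) -> Router K
More-specific entries that do NOT match:
  68.105.178.48/29 (68.105.178.48 - 68.105.178.55) does not contain 68.105.178.21
  68.105.178.128/27 (68.105.178.128 - 68.105.178.159) does not contain 68.105.178.21
  68.105.179.0/25 (68.105.179.0 - 68.105.179.127) does not contain 68.105.178.21
  68.105.180.0/22 (68.105.180.0 - 68.105.183.255) does not contain 68.105.178.21
Longest matching prefix is /20 -> next hop Router K.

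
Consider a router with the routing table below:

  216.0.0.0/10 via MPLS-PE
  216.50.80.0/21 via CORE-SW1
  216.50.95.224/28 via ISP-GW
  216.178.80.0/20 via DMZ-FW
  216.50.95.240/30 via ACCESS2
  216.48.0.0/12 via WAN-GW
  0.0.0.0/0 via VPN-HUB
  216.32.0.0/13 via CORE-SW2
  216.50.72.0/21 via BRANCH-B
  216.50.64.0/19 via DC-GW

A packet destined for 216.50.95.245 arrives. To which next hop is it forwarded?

Routes whose prefix contains 216.50.95.245:
  0.0.0.0/0 (default, matches everything) -> VPN-HUB
  216.0.0.0/10 (216.0.0.0 - 216.63.255.255) -> MPLS-PE
  216.48.0.0/12 (216.48.0.0 - 216.63.255.255) -> WAN-GW
  216.50.64.0/19 (216.50.64.0 - 216.50.95.255) -> DC-GW
More-specific entries that do NOT match:
  216.50.95.240/30 (216.50.95.240 - 216.50.95.243) does not contain 216.50.95.245
  216.50.95.224/28 (216.50.95.224 - 216.50.95.239) does not contain 216.50.95.245
  216.50.80.0/21 (216.50.80.0 - 216.50.87.255) does not contain 216.50.95.245
  216.50.72.0/21 (216.50.72.0 - 216.50.79.255) does not contain 216.50.95.245
  216.178.80.0/20 (216.178.80.0 - 216.178.95.255) does not contain 216.50.95.245
Longest matching prefix is /19 -> next hop DC-GW.

DC-GW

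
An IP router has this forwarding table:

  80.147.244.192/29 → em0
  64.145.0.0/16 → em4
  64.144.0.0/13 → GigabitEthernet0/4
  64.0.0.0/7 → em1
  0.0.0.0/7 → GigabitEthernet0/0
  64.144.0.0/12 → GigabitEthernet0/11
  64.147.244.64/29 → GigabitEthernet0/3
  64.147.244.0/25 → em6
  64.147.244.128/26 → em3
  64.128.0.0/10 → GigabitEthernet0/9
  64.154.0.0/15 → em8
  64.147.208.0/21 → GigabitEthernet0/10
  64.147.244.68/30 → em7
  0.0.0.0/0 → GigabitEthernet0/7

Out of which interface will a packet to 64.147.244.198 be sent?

Routes whose prefix contains 64.147.244.198:
  0.0.0.0/0 (default, matches everything) -> GigabitEthernet0/7
  64.0.0.0/7 (64.0.0.0 - 65.255.255.255) -> em1
  64.128.0.0/10 (64.128.0.0 - 64.191.255.255) -> GigabitEthernet0/9
  64.144.0.0/12 (64.144.0.0 - 64.159.255.255) -> GigabitEthernet0/11
  64.144.0.0/13 (64.144.0.0 - 64.151.255.255) -> GigabitEthernet0/4
More-specific entries that do NOT match:
  64.147.244.68/30 (64.147.244.68 - 64.147.244.71) does not contain 64.147.244.198
  80.147.244.192/29 (80.147.244.192 - 80.147.244.199) does not contain 64.147.244.198
  64.147.244.64/29 (64.147.244.64 - 64.147.244.71) does not contain 64.147.244.198
  64.147.244.128/26 (64.147.244.128 - 64.147.244.191) does not contain 64.147.244.198
  64.147.244.0/25 (64.147.244.0 - 64.147.244.127) does not contain 64.147.244.198
  64.147.208.0/21 (64.147.208.0 - 64.147.215.255) does not contain 64.147.244.198
  64.145.0.0/16 (64.145.0.0 - 64.145.255.255) does not contain 64.147.244.198
  64.154.0.0/15 (64.154.0.0 - 64.155.255.255) does not contain 64.147.244.198
Longest matching prefix is /13 -> interface GigabitEthernet0/4.

GigabitEthernet0/4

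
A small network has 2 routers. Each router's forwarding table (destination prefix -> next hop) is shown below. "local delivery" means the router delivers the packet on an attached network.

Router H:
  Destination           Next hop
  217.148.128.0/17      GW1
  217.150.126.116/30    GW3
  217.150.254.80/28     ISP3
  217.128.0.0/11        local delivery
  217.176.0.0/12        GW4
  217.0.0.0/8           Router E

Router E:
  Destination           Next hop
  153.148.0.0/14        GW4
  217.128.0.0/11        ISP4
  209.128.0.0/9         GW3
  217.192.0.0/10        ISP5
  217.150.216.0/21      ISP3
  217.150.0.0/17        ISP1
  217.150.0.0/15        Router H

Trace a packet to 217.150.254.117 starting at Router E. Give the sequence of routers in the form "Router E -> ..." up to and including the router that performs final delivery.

At Router E: longest match for 217.150.254.117 is 217.150.0.0/15 -> Router H
At Router H: longest match for 217.150.254.117 is 217.128.0.0/11 -> local delivery

Router E -> Router H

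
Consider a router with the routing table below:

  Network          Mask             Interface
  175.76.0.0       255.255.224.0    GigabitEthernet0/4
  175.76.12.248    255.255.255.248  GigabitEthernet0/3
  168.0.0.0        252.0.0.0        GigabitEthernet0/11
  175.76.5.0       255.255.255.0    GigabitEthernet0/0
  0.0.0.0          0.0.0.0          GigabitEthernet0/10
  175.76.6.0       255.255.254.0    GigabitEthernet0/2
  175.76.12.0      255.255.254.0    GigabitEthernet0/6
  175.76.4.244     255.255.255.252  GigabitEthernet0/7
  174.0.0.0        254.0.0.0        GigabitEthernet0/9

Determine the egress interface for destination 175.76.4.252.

Routes whose prefix contains 175.76.4.252:
  0.0.0.0/0 (default, matches everything) -> GigabitEthernet0/10
  174.0.0.0/7 (174.0.0.0 - 175.255.255.255) -> GigabitEthernet0/9
  175.76.0.0/19 (175.76.0.0 - 175.76.31.255) -> GigabitEthernet0/4
More-specific entries that do NOT match:
  175.76.4.244/30 (175.76.4.244 - 175.76.4.247) does not contain 175.76.4.252
  175.76.12.248/29 (175.76.12.248 - 175.76.12.255) does not contain 175.76.4.252
  175.76.5.0/24 (175.76.5.0 - 175.76.5.255) does not contain 175.76.4.252
  175.76.6.0/23 (175.76.6.0 - 175.76.7.255) does not contain 175.76.4.252
  175.76.12.0/23 (175.76.12.0 - 175.76.13.255) does not contain 175.76.4.252
Longest matching prefix is /19 -> interface GigabitEthernet0/4.

GigabitEthernet0/4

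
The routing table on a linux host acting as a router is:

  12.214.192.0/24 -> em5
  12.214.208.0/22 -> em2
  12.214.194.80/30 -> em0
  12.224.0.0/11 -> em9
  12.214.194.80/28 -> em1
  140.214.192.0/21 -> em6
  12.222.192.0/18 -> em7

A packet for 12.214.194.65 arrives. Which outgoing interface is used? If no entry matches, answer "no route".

no route

No entry's prefix contains 12.214.194.65; there is no default route.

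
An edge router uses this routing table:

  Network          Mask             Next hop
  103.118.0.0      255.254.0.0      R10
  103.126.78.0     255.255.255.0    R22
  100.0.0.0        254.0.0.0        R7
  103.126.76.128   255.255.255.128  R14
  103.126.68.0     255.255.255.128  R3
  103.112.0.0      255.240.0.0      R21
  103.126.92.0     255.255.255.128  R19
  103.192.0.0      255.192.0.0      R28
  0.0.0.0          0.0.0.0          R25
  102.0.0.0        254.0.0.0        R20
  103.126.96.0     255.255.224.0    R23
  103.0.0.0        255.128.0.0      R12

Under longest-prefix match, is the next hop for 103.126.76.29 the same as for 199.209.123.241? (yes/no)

no

103.126.76.29: longest match 103.112.0.0/12 -> R21
199.209.123.241: longest match 0.0.0.0/0 -> R25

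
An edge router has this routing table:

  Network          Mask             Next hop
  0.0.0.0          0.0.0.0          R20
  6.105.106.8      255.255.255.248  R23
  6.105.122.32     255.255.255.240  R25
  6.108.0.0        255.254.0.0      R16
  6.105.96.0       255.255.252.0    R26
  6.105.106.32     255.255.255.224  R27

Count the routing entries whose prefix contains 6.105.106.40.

2

Prefixes containing 6.105.106.40:
  0.0.0.0/0 (default, matches everything)
  6.105.106.32/27 (6.105.106.32 - 6.105.106.63)
Total matching entries: 2.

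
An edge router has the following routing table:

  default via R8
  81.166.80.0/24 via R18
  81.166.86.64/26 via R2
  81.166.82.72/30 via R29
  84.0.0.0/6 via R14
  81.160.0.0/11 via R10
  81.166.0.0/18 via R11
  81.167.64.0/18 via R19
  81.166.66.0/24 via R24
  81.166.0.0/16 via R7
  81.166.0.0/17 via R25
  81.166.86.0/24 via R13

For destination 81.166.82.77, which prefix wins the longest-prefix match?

Entries matching 81.166.82.77:
  0.0.0.0/0 (default, matches everything)
  81.160.0.0/11 (81.160.0.0 - 81.191.255.255)
  81.166.0.0/16 (81.166.0.0 - 81.166.255.255)
  81.166.0.0/17 (81.166.0.0 - 81.166.127.255)
Most specific is 81.166.0.0/17.

81.166.0.0/17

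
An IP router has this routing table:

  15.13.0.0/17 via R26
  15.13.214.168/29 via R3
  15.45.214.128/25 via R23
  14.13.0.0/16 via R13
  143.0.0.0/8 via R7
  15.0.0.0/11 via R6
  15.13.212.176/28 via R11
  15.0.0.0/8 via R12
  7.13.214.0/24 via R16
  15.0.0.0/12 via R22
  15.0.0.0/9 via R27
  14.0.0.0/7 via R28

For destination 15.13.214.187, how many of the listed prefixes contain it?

Prefixes containing 15.13.214.187:
  14.0.0.0/7 (14.0.0.0 - 15.255.255.255)
  15.0.0.0/8 (15.0.0.0 - 15.255.255.255)
  15.0.0.0/9 (15.0.0.0 - 15.127.255.255)
  15.0.0.0/11 (15.0.0.0 - 15.31.255.255)
  15.0.0.0/12 (15.0.0.0 - 15.15.255.255)
Total matching entries: 5.

5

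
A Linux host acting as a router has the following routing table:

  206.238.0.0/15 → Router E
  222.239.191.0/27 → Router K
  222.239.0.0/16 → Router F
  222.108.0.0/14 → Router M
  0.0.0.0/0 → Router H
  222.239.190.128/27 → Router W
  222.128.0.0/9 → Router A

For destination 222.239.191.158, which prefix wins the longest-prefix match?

Entries matching 222.239.191.158:
  0.0.0.0/0 (default, matches everything)
  222.128.0.0/9 (222.128.0.0 - 222.255.255.255)
  222.239.0.0/16 (222.239.0.0 - 222.239.255.255)
Most specific is 222.239.0.0/16.

222.239.0.0/16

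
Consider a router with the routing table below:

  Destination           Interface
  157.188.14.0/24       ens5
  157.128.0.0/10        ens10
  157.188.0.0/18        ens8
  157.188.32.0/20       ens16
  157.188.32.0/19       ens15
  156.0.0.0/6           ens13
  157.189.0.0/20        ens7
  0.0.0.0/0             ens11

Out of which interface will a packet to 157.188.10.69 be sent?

ens8

Routes whose prefix contains 157.188.10.69:
  0.0.0.0/0 (default, matches everything) -> ens11
  156.0.0.0/6 (156.0.0.0 - 159.255.255.255) -> ens13
  157.128.0.0/10 (157.128.0.0 - 157.191.255.255) -> ens10
  157.188.0.0/18 (157.188.0.0 - 157.188.63.255) -> ens8
More-specific entries that do NOT match:
  157.188.14.0/24 (157.188.14.0 - 157.188.14.255) does not contain 157.188.10.69
  157.188.32.0/20 (157.188.32.0 - 157.188.47.255) does not contain 157.188.10.69
  157.189.0.0/20 (157.189.0.0 - 157.189.15.255) does not contain 157.188.10.69
  157.188.32.0/19 (157.188.32.0 - 157.188.63.255) does not contain 157.188.10.69
Longest matching prefix is /18 -> interface ens8.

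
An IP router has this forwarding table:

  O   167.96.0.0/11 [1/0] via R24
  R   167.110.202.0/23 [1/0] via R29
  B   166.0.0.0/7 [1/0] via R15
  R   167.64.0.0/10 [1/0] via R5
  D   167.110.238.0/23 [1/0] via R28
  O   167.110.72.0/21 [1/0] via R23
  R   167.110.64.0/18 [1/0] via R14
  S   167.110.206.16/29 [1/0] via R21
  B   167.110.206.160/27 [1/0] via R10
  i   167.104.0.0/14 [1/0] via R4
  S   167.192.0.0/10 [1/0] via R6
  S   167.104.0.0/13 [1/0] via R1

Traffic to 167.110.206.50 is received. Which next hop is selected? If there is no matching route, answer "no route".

Routes whose prefix contains 167.110.206.50:
  166.0.0.0/7 (166.0.0.0 - 167.255.255.255) -> R15
  167.64.0.0/10 (167.64.0.0 - 167.127.255.255) -> R5
  167.96.0.0/11 (167.96.0.0 - 167.127.255.255) -> R24
  167.104.0.0/13 (167.104.0.0 - 167.111.255.255) -> R1
More-specific entries that do NOT match:
  167.110.206.16/29 (167.110.206.16 - 167.110.206.23) does not contain 167.110.206.50
  167.110.206.160/27 (167.110.206.160 - 167.110.206.191) does not contain 167.110.206.50
  167.110.202.0/23 (167.110.202.0 - 167.110.203.255) does not contain 167.110.206.50
  167.110.238.0/23 (167.110.238.0 - 167.110.239.255) does not contain 167.110.206.50
  167.110.72.0/21 (167.110.72.0 - 167.110.79.255) does not contain 167.110.206.50
  167.110.64.0/18 (167.110.64.0 - 167.110.127.255) does not contain 167.110.206.50
  167.104.0.0/14 (167.104.0.0 - 167.107.255.255) does not contain 167.110.206.50
Longest matching prefix is /13 -> next hop R1.

R1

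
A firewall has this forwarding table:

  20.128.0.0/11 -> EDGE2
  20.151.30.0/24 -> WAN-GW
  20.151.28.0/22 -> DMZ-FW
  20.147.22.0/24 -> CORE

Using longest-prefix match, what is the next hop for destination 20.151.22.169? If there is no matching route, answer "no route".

Routes whose prefix contains 20.151.22.169:
  20.128.0.0/11 (20.128.0.0 - 20.159.255.255) -> EDGE2
More-specific entries that do NOT match:
  20.151.30.0/24 (20.151.30.0 - 20.151.30.255) does not contain 20.151.22.169
  20.147.22.0/24 (20.147.22.0 - 20.147.22.255) does not contain 20.151.22.169
  20.151.28.0/22 (20.151.28.0 - 20.151.31.255) does not contain 20.151.22.169
Longest matching prefix is /11 -> next hop EDGE2.

EDGE2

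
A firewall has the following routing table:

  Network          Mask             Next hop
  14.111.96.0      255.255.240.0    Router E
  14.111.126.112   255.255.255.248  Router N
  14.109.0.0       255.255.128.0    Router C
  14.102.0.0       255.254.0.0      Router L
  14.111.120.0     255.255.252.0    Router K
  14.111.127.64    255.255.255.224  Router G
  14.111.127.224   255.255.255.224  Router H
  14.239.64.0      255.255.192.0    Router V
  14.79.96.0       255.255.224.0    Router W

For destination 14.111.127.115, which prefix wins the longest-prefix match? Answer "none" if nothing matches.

none

14.111.127.115 is outside every listed prefix and there is no default route.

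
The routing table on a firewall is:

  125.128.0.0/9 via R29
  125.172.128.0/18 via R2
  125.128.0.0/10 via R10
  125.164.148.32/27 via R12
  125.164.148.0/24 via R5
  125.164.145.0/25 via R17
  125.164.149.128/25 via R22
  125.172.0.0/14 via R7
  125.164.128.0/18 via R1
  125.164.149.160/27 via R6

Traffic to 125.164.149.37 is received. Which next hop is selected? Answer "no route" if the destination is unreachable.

Routes whose prefix contains 125.164.149.37:
  125.128.0.0/9 (125.128.0.0 - 125.255.255.255) -> R29
  125.128.0.0/10 (125.128.0.0 - 125.191.255.255) -> R10
  125.164.128.0/18 (125.164.128.0 - 125.164.191.255) -> R1
More-specific entries that do NOT match:
  125.164.148.32/27 (125.164.148.32 - 125.164.148.63) does not contain 125.164.149.37
  125.164.149.160/27 (125.164.149.160 - 125.164.149.191) does not contain 125.164.149.37
  125.164.145.0/25 (125.164.145.0 - 125.164.145.127) does not contain 125.164.149.37
  125.164.149.128/25 (125.164.149.128 - 125.164.149.255) does not contain 125.164.149.37
  125.164.148.0/24 (125.164.148.0 - 125.164.148.255) does not contain 125.164.149.37
Longest matching prefix is /18 -> next hop R1.

R1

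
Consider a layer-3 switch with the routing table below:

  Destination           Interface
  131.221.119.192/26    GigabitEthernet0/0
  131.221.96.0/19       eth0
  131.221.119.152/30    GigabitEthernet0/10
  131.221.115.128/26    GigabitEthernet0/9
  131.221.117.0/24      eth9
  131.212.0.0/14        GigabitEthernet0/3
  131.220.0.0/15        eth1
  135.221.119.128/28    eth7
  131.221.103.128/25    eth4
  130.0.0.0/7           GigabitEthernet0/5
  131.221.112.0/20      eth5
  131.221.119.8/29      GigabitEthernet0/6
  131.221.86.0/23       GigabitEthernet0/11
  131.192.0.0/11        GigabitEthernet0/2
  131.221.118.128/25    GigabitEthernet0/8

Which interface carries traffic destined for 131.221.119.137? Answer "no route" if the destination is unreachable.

eth5

Routes whose prefix contains 131.221.119.137:
  130.0.0.0/7 (130.0.0.0 - 131.255.255.255) -> GigabitEthernet0/5
  131.192.0.0/11 (131.192.0.0 - 131.223.255.255) -> GigabitEthernet0/2
  131.220.0.0/15 (131.220.0.0 - 131.221.255.255) -> eth1
  131.221.96.0/19 (131.221.96.0 - 131.221.127.255) -> eth0
  131.221.112.0/20 (131.221.112.0 - 131.221.127.255) -> eth5
More-specific entries that do NOT match:
  131.221.119.152/30 (131.221.119.152 - 131.221.119.155) does not contain 131.221.119.137
  131.221.119.8/29 (131.221.119.8 - 131.221.119.15) does not contain 131.221.119.137
  135.221.119.128/28 (135.221.119.128 - 135.221.119.143) does not contain 131.221.119.137
  131.221.119.192/26 (131.221.119.192 - 131.221.119.255) does not contain 131.221.119.137
  131.221.115.128/26 (131.221.115.128 - 131.221.115.191) does not contain 131.221.119.137
  131.221.103.128/25 (131.221.103.128 - 131.221.103.255) does not contain 131.221.119.137
  131.221.118.128/25 (131.221.118.128 - 131.221.118.255) does not contain 131.221.119.137
  131.221.117.0/24 (131.221.117.0 - 131.221.117.255) does not contain 131.221.119.137
  131.221.86.0/23 (131.221.86.0 - 131.221.87.255) does not contain 131.221.119.137
Longest matching prefix is /20 -> interface eth5.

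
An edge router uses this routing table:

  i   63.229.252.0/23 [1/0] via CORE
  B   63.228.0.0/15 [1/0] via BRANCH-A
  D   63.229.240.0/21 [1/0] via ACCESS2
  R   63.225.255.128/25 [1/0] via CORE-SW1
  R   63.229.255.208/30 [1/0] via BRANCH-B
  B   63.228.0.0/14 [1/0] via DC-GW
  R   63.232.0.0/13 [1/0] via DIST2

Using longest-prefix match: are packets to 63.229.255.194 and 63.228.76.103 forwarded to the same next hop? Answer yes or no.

yes

63.229.255.194: longest match 63.228.0.0/15 -> BRANCH-A
63.228.76.103: longest match 63.228.0.0/15 -> BRANCH-A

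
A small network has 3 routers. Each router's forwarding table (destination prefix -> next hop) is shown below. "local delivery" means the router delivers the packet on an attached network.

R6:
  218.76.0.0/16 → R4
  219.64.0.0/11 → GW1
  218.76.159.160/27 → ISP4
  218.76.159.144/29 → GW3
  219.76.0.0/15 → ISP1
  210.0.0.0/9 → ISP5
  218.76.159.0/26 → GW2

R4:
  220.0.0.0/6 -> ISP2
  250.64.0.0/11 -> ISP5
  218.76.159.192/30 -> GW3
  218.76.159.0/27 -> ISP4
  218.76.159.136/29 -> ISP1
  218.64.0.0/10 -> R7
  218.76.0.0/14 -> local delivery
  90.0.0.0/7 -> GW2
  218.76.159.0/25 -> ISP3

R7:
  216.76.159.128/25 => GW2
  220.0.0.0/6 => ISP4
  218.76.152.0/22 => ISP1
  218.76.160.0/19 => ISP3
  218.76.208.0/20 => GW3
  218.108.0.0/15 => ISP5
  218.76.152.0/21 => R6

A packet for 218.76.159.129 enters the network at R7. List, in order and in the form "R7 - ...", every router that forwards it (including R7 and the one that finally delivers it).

At R7: longest match for 218.76.159.129 is 218.76.152.0/21 -> R6
At R6: longest match for 218.76.159.129 is 218.76.0.0/16 -> R4
At R4: longest match for 218.76.159.129 is 218.76.0.0/14 -> local delivery

R7 - R6 - R4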